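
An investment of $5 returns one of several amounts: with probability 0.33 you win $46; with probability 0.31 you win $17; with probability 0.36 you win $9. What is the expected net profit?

E[payout] = 46·0.33 + 17·0.31 + 9·0.36
 = 15.18 + 5.27 + 3.24
 = 23.69
Net = 23.69 - 5 = 18.69

18.69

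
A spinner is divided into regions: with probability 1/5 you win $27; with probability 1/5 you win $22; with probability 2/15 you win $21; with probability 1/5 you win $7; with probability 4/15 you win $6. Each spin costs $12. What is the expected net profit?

3.6

E[payout] = 27·1/5 + 22·1/5 + 21·2/15 + 7·1/5 + 6·4/15
 = 27/5 + 22/5 + 14/5 + 7/5 + 8/5
 = 78/5
Net = 78/5 - 12 = 18/5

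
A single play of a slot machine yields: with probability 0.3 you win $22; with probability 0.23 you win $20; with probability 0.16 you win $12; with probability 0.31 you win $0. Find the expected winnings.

13.12

E[payout] = 22·0.3 + 20·0.23 + 12·0.16 + 0·0.31
 = 6.6 + 4.6 + 1.92 + 0
 = 13.12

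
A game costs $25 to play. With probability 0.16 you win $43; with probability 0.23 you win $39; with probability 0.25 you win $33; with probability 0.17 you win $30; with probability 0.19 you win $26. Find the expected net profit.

9.14

E[payout] = 43·0.16 + 39·0.23 + 33·0.25 + 30·0.17 + 26·0.19
 = 6.88 + 8.97 + 8.25 + 5.1 + 4.94
 = 34.14
Net = 34.14 - 25 = 9.14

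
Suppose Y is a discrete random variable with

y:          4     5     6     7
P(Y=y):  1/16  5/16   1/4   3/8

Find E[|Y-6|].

E[|Y-6|] = Σ |y-6|·P(Y=y)
 = 2·1/16 + 1·5/16 + 0·1/4 + 1·3/8
 = 1/8 + 5/16 + 0 + 3/8
 = 13/16

0.8125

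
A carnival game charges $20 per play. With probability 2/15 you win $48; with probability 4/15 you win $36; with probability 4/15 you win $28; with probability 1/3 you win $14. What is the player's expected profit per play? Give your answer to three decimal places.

E[payout] = 48·2/15 + 36·4/15 + 28·4/15 + 14·1/3
 = 32/5 + 48/5 + 112/15 + 14/3
 = 422/15
Net = 422/15 - 20 = 122/15

8.133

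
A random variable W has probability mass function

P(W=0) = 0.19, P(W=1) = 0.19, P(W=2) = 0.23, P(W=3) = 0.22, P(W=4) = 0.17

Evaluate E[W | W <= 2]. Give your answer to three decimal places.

P(W <= 2) = 0.19 + 0.19 + 0.23 = 0.61.
E[W | W <= 2] = [0·0.19 + 1·0.19 + 2·0.23] / 0.61
 = 0.65 / 0.61
 = 65/61

1.066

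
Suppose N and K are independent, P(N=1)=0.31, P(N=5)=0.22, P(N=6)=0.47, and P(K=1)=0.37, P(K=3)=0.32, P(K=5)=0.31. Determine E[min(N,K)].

2.2972

E[min(N,K)] = Σ_n Σ_k min(n,k) · P(N=n)P(K=k)
 = 1·0.1147 + 1·0.0992 + 1·0.0961 + 1·0.0814 + 3·0.0704 + 5·0.0682 + 1·0.1739 + 3·0.1504 + 5·0.1457
 = 0.1147 + 0.0992 + 0.0961 + 0.0814 + 0.2112 + 0.341 + 0.1739 + 0.4512 + 0.7285
 = 2.2972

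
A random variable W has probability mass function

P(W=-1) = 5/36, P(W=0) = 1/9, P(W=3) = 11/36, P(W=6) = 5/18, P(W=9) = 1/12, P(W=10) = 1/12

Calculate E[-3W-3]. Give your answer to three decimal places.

-15.083

E[-3W-3] = Σ (-3w-3)·P(W=w)
 = 0·5/36 + (-3)·1/9 + (-12)·11/36 + (-21)·5/18 + (-30)·1/12 + (-33)·1/12
 = 0 + (-1/3) + (-11/3) + (-35/6) + (-5/2) + (-11/4)
 = -181/12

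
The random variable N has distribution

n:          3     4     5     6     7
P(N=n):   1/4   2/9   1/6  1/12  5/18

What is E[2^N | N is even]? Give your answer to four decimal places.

P(N is even) = 2/9 + 1/12 = 11/36.
E[2^N | N is even] = [16·2/9 + 64·1/12] / (11/36)
 = 80/9 / (11/36)
 = 320/11

29.0909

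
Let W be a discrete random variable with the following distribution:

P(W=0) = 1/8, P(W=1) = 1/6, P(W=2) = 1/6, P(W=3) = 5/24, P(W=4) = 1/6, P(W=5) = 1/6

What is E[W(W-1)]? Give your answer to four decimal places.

E[W(W-1)] = Σ w(w-1)·P(W=w)
 = 0·1/8 + 0·1/6 + 2·1/6 + 6·5/24 + 12·1/6 + 20·1/6
 = 0 + 0 + 1/3 + 5/4 + 2 + 10/3
 = 83/12

6.9167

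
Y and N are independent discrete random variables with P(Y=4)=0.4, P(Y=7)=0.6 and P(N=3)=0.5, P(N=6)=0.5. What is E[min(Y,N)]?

E[min(Y,N)] = Σ_y Σ_n min(y,n) · P(Y=y)P(N=n)
 = 3·0.2 + 4·0.2 + 3·0.3 + 6·0.3
 = 0.6 + 0.8 + 0.9 + 1.8
 = 4.1

4.1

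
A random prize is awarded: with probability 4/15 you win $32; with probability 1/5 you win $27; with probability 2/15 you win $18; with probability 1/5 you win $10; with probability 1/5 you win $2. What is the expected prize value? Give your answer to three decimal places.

18.733

E[payout] = 32·4/15 + 27·1/5 + 18·2/15 + 10·1/5 + 2·1/5
 = 128/15 + 27/5 + 12/5 + 2 + 2/5
 = 281/15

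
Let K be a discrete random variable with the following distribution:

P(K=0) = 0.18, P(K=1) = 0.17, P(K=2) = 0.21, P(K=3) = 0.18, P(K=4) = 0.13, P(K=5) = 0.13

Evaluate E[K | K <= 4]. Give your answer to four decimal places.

P(K <= 4) = 0.18 + 0.17 + 0.21 + 0.18 + 0.13 = 0.87.
E[K | K <= 4] = [0·0.18 + 1·0.17 + 2·0.21 + 3·0.18 + 4·0.13] / 0.87
 = 1.65 / 0.87
 = 55/29

1.8966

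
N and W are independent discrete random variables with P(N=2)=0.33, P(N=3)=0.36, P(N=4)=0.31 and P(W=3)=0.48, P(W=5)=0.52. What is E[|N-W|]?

E[|N-W|] = Σ_n Σ_w |n-w| · P(N=n)P(W=w)
 = 1·0.1584 + 3·0.1716 + 0·0.1728 + 2·0.1872 + 1·0.1488 + 1·0.1612
 = 0.1584 + 0.5148 + 0 + 0.3744 + 0.1488 + 0.1612
 = 1.3576

1.3576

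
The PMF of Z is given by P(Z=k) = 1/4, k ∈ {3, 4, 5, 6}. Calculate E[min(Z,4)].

E[min(Z,4)] = Σ min(z,4)·P(Z=z)
 = 3·1/4 + 4·1/4 + 4·1/4 + 4·1/4
 = 3/4 + 1 + 1 + 1
 = 15/4

3.75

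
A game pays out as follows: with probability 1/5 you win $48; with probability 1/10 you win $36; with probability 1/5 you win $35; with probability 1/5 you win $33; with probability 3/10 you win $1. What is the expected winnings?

E[payout] = 48·1/5 + 36·1/10 + 35·1/5 + 33·1/5 + 1·3/10
 = 48/5 + 18/5 + 7 + 33/5 + 3/10
 = 271/10

27.1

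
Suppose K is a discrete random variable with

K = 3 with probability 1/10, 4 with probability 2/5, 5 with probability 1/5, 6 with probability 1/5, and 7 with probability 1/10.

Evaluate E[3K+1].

15.4

E[3K+1] = Σ (3k+1)·P(K=k)
 = 10·1/10 + 13·2/5 + 16·1/5 + 19·1/5 + 22·1/10
 = 1 + 26/5 + 16/5 + 19/5 + 11/5
 = 77/5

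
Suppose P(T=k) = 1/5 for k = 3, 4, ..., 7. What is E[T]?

5

E[T] = Σ t·P(T=t)
 = 3·1/5 + 4·1/5 + 5·1/5 + 6·1/5 + 7·1/5
 = 3/5 + 4/5 + 1 + 6/5 + 7/5
 = 5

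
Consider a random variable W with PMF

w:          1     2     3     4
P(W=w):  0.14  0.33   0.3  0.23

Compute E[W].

E[W] = Σ w·P(W=w)
 = 1·0.14 + 2·0.33 + 3·0.3 + 4·0.23
 = 0.14 + 0.66 + 0.9 + 0.92
 = 2.62

2.62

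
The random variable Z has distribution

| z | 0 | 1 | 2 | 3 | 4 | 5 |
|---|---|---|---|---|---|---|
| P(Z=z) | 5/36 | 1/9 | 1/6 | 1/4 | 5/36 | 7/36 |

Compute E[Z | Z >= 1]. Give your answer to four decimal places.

3.1613

P(Z >= 1) = 1/9 + 1/6 + 1/4 + 5/36 + 7/36 = 31/36.
E[Z | Z >= 1] = [1·1/9 + 2·1/6 + 3·1/4 + 4·5/36 + 5·7/36] / (31/36)
 = 49/18 / (31/36)
 = 98/31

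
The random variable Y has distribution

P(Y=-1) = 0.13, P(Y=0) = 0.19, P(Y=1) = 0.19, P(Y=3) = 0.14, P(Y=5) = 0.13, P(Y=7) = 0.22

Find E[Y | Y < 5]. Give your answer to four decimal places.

P(Y < 5) = 0.13 + 0.19 + 0.19 + 0.14 = 0.65.
E[Y | Y < 5] = [(-1)·0.13 + 0·0.19 + 1·0.19 + 3·0.14] / 0.65
 = 0.48 / 0.65
 = 48/65

0.7385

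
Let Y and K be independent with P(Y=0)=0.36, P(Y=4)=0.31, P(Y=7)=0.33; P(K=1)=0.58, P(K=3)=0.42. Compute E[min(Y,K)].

E[min(Y,K)] = Σ_y Σ_k min(y,k) · P(Y=y)P(K=k)
 = 0·0.2088 + 0·0.1512 + 1·0.1798 + 3·0.1302 + 1·0.1914 + 3·0.1386
 = 0 + 0 + 0.1798 + 0.3906 + 0.1914 + 0.4158
 = 1.1776

1.1776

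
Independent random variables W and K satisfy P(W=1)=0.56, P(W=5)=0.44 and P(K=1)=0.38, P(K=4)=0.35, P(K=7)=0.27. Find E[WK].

E[WK] = Σ_w Σ_k wk · P(W=w)P(K=k)
 = 1·0.2128 + 4·0.196 + 7·0.1512 + 5·0.1672 + 20·0.154 + 35·0.1188
 = 0.2128 + 0.784 + 1.0584 + 0.836 + 3.08 + 4.158
 = 10.1292

10.1292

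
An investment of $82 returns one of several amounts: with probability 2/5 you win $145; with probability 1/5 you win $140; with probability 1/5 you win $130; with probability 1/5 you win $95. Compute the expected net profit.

49

E[payout] = 145·2/5 + 140·1/5 + 130·1/5 + 95·1/5
 = 58 + 28 + 26 + 19
 = 131
Net = 131 - 82 = 49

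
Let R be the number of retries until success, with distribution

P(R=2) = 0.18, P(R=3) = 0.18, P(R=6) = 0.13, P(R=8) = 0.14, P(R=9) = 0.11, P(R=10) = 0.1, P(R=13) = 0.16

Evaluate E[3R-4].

E[3R-4] = Σ (3r-4)·P(R=r)
 = 2·0.18 + 5·0.18 + 14·0.13 + 20·0.14 + 23·0.11 + 26·0.1 + 35·0.16
 = 0.36 + 0.9 + 1.82 + 2.8 + 2.53 + 2.6 + 5.6
 = 16.61

16.61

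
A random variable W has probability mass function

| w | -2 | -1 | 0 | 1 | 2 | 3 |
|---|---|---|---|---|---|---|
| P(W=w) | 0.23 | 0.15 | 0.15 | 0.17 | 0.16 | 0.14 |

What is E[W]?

E[W] = Σ w·P(W=w)
 = (-2)·0.23 + (-1)·0.15 + 0·0.15 + 1·0.17 + 2·0.16 + 3·0.14
 = (-0.46) + (-0.15) + 0 + 0.17 + 0.32 + 0.42
 = 0.3

0.3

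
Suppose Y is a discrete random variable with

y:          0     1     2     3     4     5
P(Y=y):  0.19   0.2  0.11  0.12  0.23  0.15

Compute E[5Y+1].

E[5Y+1] = Σ (5y+1)·P(Y=y)
 = 1·0.19 + 6·0.2 + 11·0.11 + 16·0.12 + 21·0.23 + 26·0.15
 = 0.19 + 1.2 + 1.21 + 1.92 + 4.83 + 3.9
 = 13.25

13.25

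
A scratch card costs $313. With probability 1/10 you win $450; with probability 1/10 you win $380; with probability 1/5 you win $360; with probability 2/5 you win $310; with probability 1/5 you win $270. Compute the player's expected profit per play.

E[payout] = 450·1/10 + 380·1/10 + 360·1/5 + 310·2/5 + 270·1/5
 = 45 + 38 + 72 + 124 + 54
 = 333
Net = 333 - 313 = 20

20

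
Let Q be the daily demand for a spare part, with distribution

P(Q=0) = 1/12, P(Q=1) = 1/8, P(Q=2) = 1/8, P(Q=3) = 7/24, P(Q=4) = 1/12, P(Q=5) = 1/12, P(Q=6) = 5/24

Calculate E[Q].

E[Q] = Σ q·P(Q=q)
 = 0·1/12 + 1·1/8 + 2·1/8 + 3·7/24 + 4·1/12 + 5·1/12 + 6·5/24
 = 0 + 1/8 + 1/4 + 7/8 + 1/3 + 5/12 + 5/4
 = 13/4

3.25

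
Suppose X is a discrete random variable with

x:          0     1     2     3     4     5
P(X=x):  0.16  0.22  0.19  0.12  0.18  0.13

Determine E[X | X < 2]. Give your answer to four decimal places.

P(X < 2) = 0.16 + 0.22 = 0.38.
E[X | X < 2] = [0·0.16 + 1·0.22] / 0.38
 = 0.22 / 0.38
 = 11/19

0.5789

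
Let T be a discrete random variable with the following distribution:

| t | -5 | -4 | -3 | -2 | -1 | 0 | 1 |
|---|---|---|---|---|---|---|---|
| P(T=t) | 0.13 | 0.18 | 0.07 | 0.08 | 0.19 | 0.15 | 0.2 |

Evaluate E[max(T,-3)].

-1.29

E[max(T,-3)] = Σ max(t,-3)·P(T=t)
 = (-3)·0.13 + (-3)·0.18 + (-3)·0.07 + (-2)·0.08 + (-1)·0.19 + 0·0.15 + 1·0.2
 = (-0.39) + (-0.54) + (-0.21) + (-0.16) + (-0.19) + 0 + 0.2
 = -1.29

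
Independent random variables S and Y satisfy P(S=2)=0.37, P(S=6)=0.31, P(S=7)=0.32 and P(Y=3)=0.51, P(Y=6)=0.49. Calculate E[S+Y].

E[S+Y] = Σ_s Σ_y (s+y) · P(S=s)P(Y=y)
 = 5·0.1887 + 8·0.1813 + 9·0.1581 + 12·0.1519 + 10·0.1632 + 13·0.1568
 = 0.9435 + 1.4504 + 1.4229 + 1.8228 + 1.632 + 2.0384
 = 9.31

9.31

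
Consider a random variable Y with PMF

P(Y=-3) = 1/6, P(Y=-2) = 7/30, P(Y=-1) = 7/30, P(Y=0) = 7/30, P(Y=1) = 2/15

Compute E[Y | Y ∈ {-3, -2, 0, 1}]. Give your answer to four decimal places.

-1.0870

P(Y ∈ {-3, -2, 0, 1}) = 1/6 + 7/30 + 7/30 + 2/15 = 23/30.
E[Y | Y ∈ {-3, -2, 0, 1}] = [(-3)·1/6 + (-2)·7/30 + 0·7/30 + 1·2/15] / (23/30)
 = -5/6 / (23/30)
 = -25/23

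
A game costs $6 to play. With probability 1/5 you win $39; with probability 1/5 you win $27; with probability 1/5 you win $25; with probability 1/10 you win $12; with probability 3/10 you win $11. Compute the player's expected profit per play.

16.7

E[payout] = 39·1/5 + 27·1/5 + 25·1/5 + 12·1/10 + 11·3/10
 = 39/5 + 27/5 + 5 + 6/5 + 33/10
 = 227/10
Net = 227/10 - 6 = 167/10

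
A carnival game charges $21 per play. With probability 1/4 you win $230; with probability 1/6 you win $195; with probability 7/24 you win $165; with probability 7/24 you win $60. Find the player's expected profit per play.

134.625

E[payout] = 230·1/4 + 195·1/6 + 165·7/24 + 60·7/24
 = 115/2 + 65/2 + 385/8 + 35/2
 = 1245/8
Net = 1245/8 - 21 = 1077/8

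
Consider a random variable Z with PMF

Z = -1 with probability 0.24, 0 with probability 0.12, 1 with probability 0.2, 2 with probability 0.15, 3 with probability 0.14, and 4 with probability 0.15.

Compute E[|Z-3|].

E[|Z-3|] = Σ |z-3|·P(Z=z)
 = 4·0.24 + 3·0.12 + 2·0.2 + 1·0.15 + 0·0.14 + 1·0.15
 = 0.96 + 0.36 + 0.4 + 0.15 + 0 + 0.15
 = 2.02

2.02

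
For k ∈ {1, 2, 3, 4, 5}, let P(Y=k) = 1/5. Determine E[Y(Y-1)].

E[Y(Y-1)] = Σ y(y-1)·P(Y=y)
 = 0·1/5 + 2·1/5 + 6·1/5 + 12·1/5 + 20·1/5
 = 0 + 2/5 + 6/5 + 12/5 + 4
 = 8

8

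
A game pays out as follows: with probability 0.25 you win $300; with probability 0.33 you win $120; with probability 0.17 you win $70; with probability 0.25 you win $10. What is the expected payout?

E[payout] = 300·0.25 + 120·0.33 + 70·0.17 + 10·0.25
 = 75 + 39.6 + 11.9 + 2.5
 = 129

129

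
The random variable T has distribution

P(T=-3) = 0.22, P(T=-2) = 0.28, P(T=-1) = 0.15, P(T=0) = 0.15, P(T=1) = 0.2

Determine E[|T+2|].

1.27

E[|T+2|] = Σ |t+2|·P(T=t)
 = 1·0.22 + 0·0.28 + 1·0.15 + 2·0.15 + 3·0.2
 = 0.22 + 0 + 0.15 + 0.3 + 0.6
 = 1.27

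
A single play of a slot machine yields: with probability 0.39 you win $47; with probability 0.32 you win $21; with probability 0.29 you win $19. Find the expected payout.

30.56

E[payout] = 47·0.39 + 21·0.32 + 19·0.29
 = 18.33 + 6.72 + 5.51
 = 30.56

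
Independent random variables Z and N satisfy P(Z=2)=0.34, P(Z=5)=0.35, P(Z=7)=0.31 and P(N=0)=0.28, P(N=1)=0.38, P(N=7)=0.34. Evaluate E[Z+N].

E[Z+N] = Σ_z Σ_n (z+n) · P(Z=z)P(N=n)
 = 2·0.0952 + 3·0.1292 + 9·0.1156 + 5·0.098 + 6·0.133 + 12·0.119 + 7·0.0868 + 8·0.1178 + 14·0.1054
 = 0.1904 + 0.3876 + 1.0404 + 0.49 + 0.798 + 1.428 + 0.6076 + 0.9424 + 1.4756
 = 7.36

7.36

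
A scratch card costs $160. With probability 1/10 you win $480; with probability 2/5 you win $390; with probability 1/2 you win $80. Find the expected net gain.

84

E[payout] = 480·1/10 + 390·2/5 + 80·1/2
 = 48 + 156 + 40
 = 244
Net = 244 - 160 = 84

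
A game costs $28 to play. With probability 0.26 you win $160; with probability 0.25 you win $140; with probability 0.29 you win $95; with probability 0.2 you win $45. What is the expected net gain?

85.15

E[payout] = 160·0.26 + 140·0.25 + 95·0.29 + 45·0.2
 = 41.6 + 35 + 27.55 + 9
 = 113.15
Net = 113.15 - 28 = 85.15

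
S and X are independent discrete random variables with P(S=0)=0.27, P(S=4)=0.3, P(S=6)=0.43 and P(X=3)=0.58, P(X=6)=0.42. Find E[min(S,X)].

E[min(S,X)] = Σ_s Σ_x min(s,x) · P(S=s)P(X=x)
 = 0·0.1566 + 0·0.1134 + 3·0.174 + 4·0.126 + 3·0.2494 + 6·0.1806
 = 0 + 0 + 0.522 + 0.504 + 0.7482 + 1.0836
 = 2.8578

2.8578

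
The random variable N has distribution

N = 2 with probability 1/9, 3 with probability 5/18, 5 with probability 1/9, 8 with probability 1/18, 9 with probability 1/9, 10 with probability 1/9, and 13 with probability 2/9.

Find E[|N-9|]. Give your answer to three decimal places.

E[|N-9|] = Σ |n-9|·P(N=n)
 = 7·1/9 + 6·5/18 + 4·1/9 + 1·1/18 + 0·1/9 + 1·1/9 + 4·2/9
 = 7/9 + 5/3 + 4/9 + 1/18 + 0 + 1/9 + 8/9
 = 71/18

3.944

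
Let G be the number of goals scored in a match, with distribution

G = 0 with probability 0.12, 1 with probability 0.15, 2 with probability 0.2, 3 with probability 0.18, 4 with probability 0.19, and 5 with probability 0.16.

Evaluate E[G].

2.65

E[G] = Σ g·P(G=g)
 = 0·0.12 + 1·0.15 + 2·0.2 + 3·0.18 + 4·0.19 + 5·0.16
 = 0 + 0.15 + 0.4 + 0.54 + 0.76 + 0.8
 = 2.65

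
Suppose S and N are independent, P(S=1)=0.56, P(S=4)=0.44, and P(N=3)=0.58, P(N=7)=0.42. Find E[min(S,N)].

E[min(S,N)] = Σ_s Σ_n min(s,n) · P(S=s)P(N=n)
 = 1·0.3248 + 1·0.2352 + 3·0.2552 + 4·0.1848
 = 0.3248 + 0.2352 + 0.7656 + 0.7392
 = 2.0648

2.0648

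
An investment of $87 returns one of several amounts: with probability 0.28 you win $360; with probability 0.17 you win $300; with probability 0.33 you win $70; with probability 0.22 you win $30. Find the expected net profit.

E[payout] = 360·0.28 + 300·0.17 + 70·0.33 + 30·0.22
 = 100.8 + 51 + 23.1 + 6.6
 = 181.5
Net = 181.5 - 87 = 94.5

94.5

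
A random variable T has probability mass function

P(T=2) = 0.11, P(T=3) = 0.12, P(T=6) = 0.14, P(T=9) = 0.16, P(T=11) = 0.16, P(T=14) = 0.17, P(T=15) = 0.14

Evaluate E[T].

E[T] = Σ t·P(T=t)
 = 2·0.11 + 3·0.12 + 6·0.14 + 9·0.16 + 11·0.16 + 14·0.17 + 15·0.14
 = 0.22 + 0.36 + 0.84 + 1.44 + 1.76 + 2.38 + 2.1
 = 9.1

9.1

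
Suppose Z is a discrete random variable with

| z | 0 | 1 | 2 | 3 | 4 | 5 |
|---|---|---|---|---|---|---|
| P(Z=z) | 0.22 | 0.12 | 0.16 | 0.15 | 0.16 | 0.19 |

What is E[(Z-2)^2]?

E[(Z-2)^2] = Σ (z-2)^2·P(Z=z)
 = 4·0.22 + 1·0.12 + 0·0.16 + 1·0.15 + 4·0.16 + 9·0.19
 = 0.88 + 0.12 + 0 + 0.15 + 0.64 + 1.71
 = 3.5

3.5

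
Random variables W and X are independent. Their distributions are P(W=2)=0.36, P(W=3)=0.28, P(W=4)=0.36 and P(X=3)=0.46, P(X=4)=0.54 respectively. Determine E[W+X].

E[W+X] = Σ_w Σ_x (w+x) · P(W=w)P(X=x)
 = 5·0.1656 + 6·0.1944 + 6·0.1288 + 7·0.1512 + 7·0.1656 + 8·0.1944
 = 0.828 + 1.1664 + 0.7728 + 1.0584 + 1.1592 + 1.5552
 = 6.54

6.54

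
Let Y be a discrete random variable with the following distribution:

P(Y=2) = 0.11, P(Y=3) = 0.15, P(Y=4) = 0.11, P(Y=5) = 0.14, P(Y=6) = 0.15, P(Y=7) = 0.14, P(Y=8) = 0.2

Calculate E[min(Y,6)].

4.75

E[min(Y,6)] = Σ min(y,6)·P(Y=y)
 = 2·0.11 + 3·0.15 + 4·0.11 + 5·0.14 + 6·0.15 + 6·0.14 + 6·0.2
 = 0.22 + 0.45 + 0.44 + 0.7 + 0.9 + 0.84 + 1.2
 = 4.75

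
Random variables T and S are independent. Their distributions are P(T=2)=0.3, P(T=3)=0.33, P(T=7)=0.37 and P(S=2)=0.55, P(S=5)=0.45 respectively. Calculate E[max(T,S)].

E[max(T,S)] = Σ_t Σ_s max(t,s) · P(T=t)P(S=s)
 = 2·0.165 + 5·0.135 + 3·0.1815 + 5·0.1485 + 7·0.2035 + 7·0.1665
 = 0.33 + 0.675 + 0.5445 + 0.7425 + 1.4245 + 1.1655
 = 4.882

4.882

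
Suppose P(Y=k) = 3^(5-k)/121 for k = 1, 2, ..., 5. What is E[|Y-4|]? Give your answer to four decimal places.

2.5372

E[|Y-4|] = Σ |y-4|·P(Y=y)
 = 3·81/121 + 2·27/121 + 1·9/121 + 0·3/121 + 1·1/121
 = 243/121 + 54/121 + 9/121 + 0 + 1/121
 = 307/121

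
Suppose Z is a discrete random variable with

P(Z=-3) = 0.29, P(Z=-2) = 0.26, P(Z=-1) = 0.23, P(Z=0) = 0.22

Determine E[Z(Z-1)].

5.5

E[Z(Z-1)] = Σ z(z-1)·P(Z=z)
 = 12·0.29 + 6·0.26 + 2·0.23 + 0·0.22
 = 3.48 + 1.56 + 0.46 + 0
 = 5.5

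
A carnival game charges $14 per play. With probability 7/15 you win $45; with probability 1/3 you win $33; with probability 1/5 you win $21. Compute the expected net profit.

E[payout] = 45·7/15 + 33·1/3 + 21·1/5
 = 21 + 11 + 21/5
 = 181/5
Net = 181/5 - 14 = 111/5

22.2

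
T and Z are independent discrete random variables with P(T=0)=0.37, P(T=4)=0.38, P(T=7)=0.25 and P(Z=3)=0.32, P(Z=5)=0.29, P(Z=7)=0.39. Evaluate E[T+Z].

E[T+Z] = Σ_t Σ_z (t+z) · P(T=t)P(Z=z)
 = 3·0.1184 + 5·0.1073 + 7·0.1443 + 7·0.1216 + 9·0.1102 + 11·0.1482 + 10·0.08 + 12·0.0725 + 14·0.0975
 = 0.3552 + 0.5365 + 1.0101 + 0.8512 + 0.9918 + 1.6302 + 0.8 + 0.87 + 1.365
 = 8.41

8.41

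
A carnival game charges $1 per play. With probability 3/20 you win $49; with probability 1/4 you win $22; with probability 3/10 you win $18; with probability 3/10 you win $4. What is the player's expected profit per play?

E[payout] = 49·3/20 + 22·1/4 + 18·3/10 + 4·3/10
 = 147/20 + 11/2 + 27/5 + 6/5
 = 389/20
Net = 389/20 - 1 = 369/20

18.45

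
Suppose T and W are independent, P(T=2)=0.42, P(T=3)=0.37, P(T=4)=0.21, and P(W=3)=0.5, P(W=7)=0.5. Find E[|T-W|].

2.42

E[|T-W|] = Σ_t Σ_w |t-w| · P(T=t)P(W=w)
 = 1·0.21 + 5·0.21 + 0·0.185 + 4·0.185 + 1·0.105 + 3·0.105
 = 0.21 + 1.05 + 0 + 0.74 + 0.105 + 0.315
 = 2.42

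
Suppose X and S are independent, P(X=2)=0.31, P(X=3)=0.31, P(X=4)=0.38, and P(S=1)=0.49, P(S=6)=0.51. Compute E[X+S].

E[X+S] = Σ_x Σ_s (x+s) · P(X=x)P(S=s)
 = 3·0.1519 + 8·0.1581 + 4·0.1519 + 9·0.1581 + 5·0.1862 + 10·0.1938
 = 0.4557 + 1.2648 + 0.6076 + 1.4229 + 0.931 + 1.938
 = 6.62

6.62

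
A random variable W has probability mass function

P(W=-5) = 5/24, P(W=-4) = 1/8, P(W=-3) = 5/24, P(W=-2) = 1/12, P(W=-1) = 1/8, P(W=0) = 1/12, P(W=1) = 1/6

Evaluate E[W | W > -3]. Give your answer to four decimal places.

-0.2727

P(W > -3) = 1/12 + 1/8 + 1/12 + 1/6 = 11/24.
E[W | W > -3] = [(-2)·1/12 + (-1)·1/8 + 0·1/12 + 1·1/6] / (11/24)
 = -1/8 / (11/24)
 = -3/11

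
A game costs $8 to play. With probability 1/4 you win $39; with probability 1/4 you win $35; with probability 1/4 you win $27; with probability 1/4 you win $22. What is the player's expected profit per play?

E[payout] = 39·1/4 + 35·1/4 + 27·1/4 + 22·1/4
 = 39/4 + 35/4 + 27/4 + 11/2
 = 123/4
Net = 123/4 - 8 = 91/4

22.75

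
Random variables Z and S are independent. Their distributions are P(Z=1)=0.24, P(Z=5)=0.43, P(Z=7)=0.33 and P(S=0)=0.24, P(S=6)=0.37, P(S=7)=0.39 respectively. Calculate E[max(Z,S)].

E[max(Z,S)] = Σ_z Σ_s max(z,s) · P(Z=z)P(S=s)
 = 1·0.0576 + 6·0.0888 + 7·0.0936 + 5·0.1032 + 6·0.1591 + 7·0.1677 + 7·0.0792 + 7·0.1221 + 7·0.1287
 = 0.0576 + 0.5328 + 0.6552 + 0.516 + 0.9546 + 1.1739 + 0.5544 + 0.8547 + 0.9009
 = 6.2001

6.2001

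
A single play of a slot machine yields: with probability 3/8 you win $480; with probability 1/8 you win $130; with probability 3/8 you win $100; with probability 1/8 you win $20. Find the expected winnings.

E[payout] = 480·3/8 + 130·1/8 + 100·3/8 + 20·1/8
 = 180 + 65/4 + 75/2 + 5/2
 = 945/4

236.25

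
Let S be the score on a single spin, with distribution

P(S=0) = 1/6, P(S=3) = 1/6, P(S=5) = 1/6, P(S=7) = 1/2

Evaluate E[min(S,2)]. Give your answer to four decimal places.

1.6667

E[min(S,2)] = Σ min(s,2)·P(S=s)
 = 0·1/6 + 2·1/6 + 2·1/6 + 2·1/2
 = 0 + 1/3 + 1/3 + 1
 = 5/3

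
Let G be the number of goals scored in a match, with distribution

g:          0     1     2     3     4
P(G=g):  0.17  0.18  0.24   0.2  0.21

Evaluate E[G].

2.1

E[G] = Σ g·P(G=g)
 = 0·0.17 + 1·0.18 + 2·0.24 + 3·0.2 + 4·0.21
 = 0 + 0.18 + 0.48 + 0.6 + 0.84
 = 2.1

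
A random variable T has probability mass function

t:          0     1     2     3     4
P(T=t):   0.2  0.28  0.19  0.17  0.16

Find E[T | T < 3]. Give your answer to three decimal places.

P(T < 3) = 0.2 + 0.28 + 0.19 = 0.67.
E[T | T < 3] = [0·0.2 + 1·0.28 + 2·0.19] / 0.67
 = 0.66 / 0.67
 = 66/67

0.985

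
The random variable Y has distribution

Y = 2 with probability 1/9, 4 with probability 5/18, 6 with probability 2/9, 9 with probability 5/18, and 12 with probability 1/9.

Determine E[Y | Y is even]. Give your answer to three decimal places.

5.538

P(Y is even) = 1/9 + 5/18 + 2/9 + 1/9 = 13/18.
E[Y | Y is even] = [2·1/9 + 4·5/18 + 6·2/9 + 12·1/9] / (13/18)
 = 4 / (13/18)
 = 72/13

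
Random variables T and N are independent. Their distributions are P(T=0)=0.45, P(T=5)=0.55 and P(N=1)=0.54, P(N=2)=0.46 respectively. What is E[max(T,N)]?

3.407

E[max(T,N)] = Σ_t Σ_n max(t,n) · P(T=t)P(N=n)
 = 1·0.243 + 2·0.207 + 5·0.297 + 5·0.253
 = 0.243 + 0.414 + 1.485 + 1.265
 = 3.407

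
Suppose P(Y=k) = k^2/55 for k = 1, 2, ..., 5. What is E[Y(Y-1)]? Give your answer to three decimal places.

13.709

E[Y(Y-1)] = Σ y(y-1)·P(Y=y)
 = 0·1/55 + 2·4/55 + 6·9/55 + 12·16/55 + 20·5/11
 = 0 + 8/55 + 54/55 + 192/55 + 100/11
 = 754/55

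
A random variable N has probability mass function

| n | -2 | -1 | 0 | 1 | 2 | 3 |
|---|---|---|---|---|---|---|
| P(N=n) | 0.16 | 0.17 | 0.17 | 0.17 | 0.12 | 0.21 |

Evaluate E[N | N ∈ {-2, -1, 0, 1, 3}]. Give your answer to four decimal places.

P(N ∈ {-2, -1, 0, 1, 3}) = 0.16 + 0.17 + 0.17 + 0.17 + 0.21 = 0.88.
E[N | N ∈ {-2, -1, 0, 1, 3}] = [(-2)·0.16 + (-1)·0.17 + 0·0.17 + 1·0.17 + 3·0.21] / 0.88
 = 0.31 / 0.88
 = 31/88

0.3523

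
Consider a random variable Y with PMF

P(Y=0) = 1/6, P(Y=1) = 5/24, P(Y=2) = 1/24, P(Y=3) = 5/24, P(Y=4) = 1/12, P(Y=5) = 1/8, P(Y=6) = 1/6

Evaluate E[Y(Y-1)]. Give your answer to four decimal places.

9.8333

E[Y(Y-1)] = Σ y(y-1)·P(Y=y)
 = 0·1/6 + 0·5/24 + 2·1/24 + 6·5/24 + 12·1/12 + 20·1/8 + 30·1/6
 = 0 + 0 + 1/12 + 5/4 + 1 + 5/2 + 5
 = 59/6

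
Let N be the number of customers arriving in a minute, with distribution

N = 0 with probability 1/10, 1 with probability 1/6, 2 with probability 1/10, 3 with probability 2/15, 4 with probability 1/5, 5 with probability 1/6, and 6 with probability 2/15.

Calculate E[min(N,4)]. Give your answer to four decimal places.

E[min(N,4)] = Σ min(n,4)·P(N=n)
 = 0·1/10 + 1·1/6 + 2·1/10 + 3·2/15 + 4·1/5 + 4·1/6 + 4·2/15
 = 0 + 1/6 + 1/5 + 2/5 + 4/5 + 2/3 + 8/15
 = 83/30

2.7667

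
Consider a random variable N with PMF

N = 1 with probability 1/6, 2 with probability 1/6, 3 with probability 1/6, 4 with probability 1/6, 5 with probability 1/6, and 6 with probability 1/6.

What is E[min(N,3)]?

E[min(N,3)] = Σ min(n,3)·P(N=n)
 = 1·1/6 + 2·1/6 + 3·1/6 + 3·1/6 + 3·1/6 + 3·1/6
 = 1/6 + 1/3 + 1/2 + 1/2 + 1/2 + 1/2
 = 5/2

2.5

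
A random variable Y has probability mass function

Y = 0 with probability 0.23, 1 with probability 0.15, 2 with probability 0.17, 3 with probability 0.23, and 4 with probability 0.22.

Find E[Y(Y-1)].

4.36

E[Y(Y-1)] = Σ y(y-1)·P(Y=y)
 = 0·0.23 + 0·0.15 + 2·0.17 + 6·0.23 + 12·0.22
 = 0 + 0 + 0.34 + 1.38 + 2.64
 = 4.36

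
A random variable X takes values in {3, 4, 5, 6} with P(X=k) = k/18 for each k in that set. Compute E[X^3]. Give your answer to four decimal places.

125.4444

E[X^3] = Σ x^3·P(X=x)
 = 27·1/6 + 64·2/9 + 125·5/18 + 216·1/3
 = 9/2 + 128/9 + 625/18 + 72
 = 1129/9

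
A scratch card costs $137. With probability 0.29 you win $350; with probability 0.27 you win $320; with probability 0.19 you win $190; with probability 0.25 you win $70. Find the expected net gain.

104.5

E[payout] = 350·0.29 + 320·0.27 + 190·0.19 + 70·0.25
 = 101.5 + 86.4 + 36.1 + 17.5
 = 241.5
Net = 241.5 - 137 = 104.5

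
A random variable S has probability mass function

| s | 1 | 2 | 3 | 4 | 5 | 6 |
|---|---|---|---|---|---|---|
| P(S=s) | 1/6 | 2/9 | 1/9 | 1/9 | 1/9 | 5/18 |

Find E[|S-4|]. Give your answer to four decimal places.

1.7222

E[|S-4|] = Σ |s-4|·P(S=s)
 = 3·1/6 + 2·2/9 + 1·1/9 + 0·1/9 + 1·1/9 + 2·5/18
 = 1/2 + 4/9 + 1/9 + 0 + 1/9 + 5/9
 = 31/18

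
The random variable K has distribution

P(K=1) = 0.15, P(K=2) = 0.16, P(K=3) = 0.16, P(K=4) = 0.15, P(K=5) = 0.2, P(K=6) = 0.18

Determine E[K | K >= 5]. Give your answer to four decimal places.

5.4737

P(K >= 5) = 0.2 + 0.18 = 0.38.
E[K | K >= 5] = [5·0.2 + 6·0.18] / 0.38
 = 2.08 / 0.38
 = 104/19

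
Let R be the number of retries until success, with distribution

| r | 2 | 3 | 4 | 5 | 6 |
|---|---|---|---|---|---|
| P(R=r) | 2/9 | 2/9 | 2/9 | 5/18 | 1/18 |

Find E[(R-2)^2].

E[(R-2)^2] = Σ (r-2)^2·P(R=r)
 = 0·2/9 + 1·2/9 + 4·2/9 + 9·5/18 + 16·1/18
 = 0 + 2/9 + 8/9 + 5/2 + 8/9
 = 9/2

4.5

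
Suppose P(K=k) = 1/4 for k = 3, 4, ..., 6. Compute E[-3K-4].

E[-3K-4] = Σ (-3k-4)·P(K=k)
 = (-13)·1/4 + (-16)·1/4 + (-19)·1/4 + (-22)·1/4
 = (-13/4) + (-4) + (-19/4) + (-11/2)
 = -35/2

-17.5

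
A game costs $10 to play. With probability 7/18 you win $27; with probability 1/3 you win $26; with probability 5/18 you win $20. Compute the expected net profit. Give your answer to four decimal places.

14.7222

E[payout] = 27·7/18 + 26·1/3 + 20·5/18
 = 21/2 + 26/3 + 50/9
 = 445/18
Net = 445/18 - 10 = 265/18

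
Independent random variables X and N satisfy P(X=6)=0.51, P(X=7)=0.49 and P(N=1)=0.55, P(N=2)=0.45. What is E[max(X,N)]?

E[max(X,N)] = Σ_x Σ_n max(x,n) · P(X=x)P(N=n)
 = 6·0.2805 + 6·0.2295 + 7·0.2695 + 7·0.2205
 = 1.683 + 1.377 + 1.8865 + 1.5435
 = 6.49

6.49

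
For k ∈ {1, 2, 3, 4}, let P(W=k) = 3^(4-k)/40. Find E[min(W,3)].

E[min(W,3)] = Σ min(w,3)·P(W=w)
 = 1·27/40 + 2·9/40 + 3·3/40 + 3·1/40
 = 27/40 + 9/20 + 9/40 + 3/40
 = 57/40

1.425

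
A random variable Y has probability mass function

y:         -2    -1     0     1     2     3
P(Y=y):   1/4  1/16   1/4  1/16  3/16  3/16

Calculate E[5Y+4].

E[5Y+4] = Σ (5y+4)·P(Y=y)
 = (-6)·1/4 + (-1)·1/16 + 4·1/4 + 9·1/16 + 14·3/16 + 19·3/16
 = (-3/2) + (-1/16) + 1 + 9/16 + 21/8 + 57/16
 = 99/16

6.1875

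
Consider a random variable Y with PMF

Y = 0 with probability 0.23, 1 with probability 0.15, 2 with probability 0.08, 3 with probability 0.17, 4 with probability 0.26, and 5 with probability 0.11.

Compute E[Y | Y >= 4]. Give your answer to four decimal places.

P(Y >= 4) = 0.26 + 0.11 = 0.37.
E[Y | Y >= 4] = [4·0.26 + 5·0.11] / 0.37
 = 1.59 / 0.37
 = 159/37

4.2973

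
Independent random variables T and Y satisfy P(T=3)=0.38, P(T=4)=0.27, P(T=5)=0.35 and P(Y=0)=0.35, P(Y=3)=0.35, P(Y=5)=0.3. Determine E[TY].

E[TY] = Σ_t Σ_y ty · P(T=t)P(Y=y)
 = 0·0.133 + 9·0.133 + 15·0.114 + 0·0.0945 + 12·0.0945 + 20·0.081 + 0·0.1225 + 15·0.1225 + 25·0.105
 = 0 + 1.197 + 1.71 + 0 + 1.134 + 1.62 + 0 + 1.8375 + 2.625
 = 10.1235

10.1235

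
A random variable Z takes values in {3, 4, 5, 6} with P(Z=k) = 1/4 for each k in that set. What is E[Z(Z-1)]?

17

E[Z(Z-1)] = Σ z(z-1)·P(Z=z)
 = 6·1/4 + 12·1/4 + 20·1/4 + 30·1/4
 = 3/2 + 3 + 5 + 15/2
 = 17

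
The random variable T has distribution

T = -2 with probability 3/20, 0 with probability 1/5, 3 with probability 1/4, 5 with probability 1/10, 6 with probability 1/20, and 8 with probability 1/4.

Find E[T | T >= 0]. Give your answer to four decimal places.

4.1765

P(T >= 0) = 1/5 + 1/4 + 1/10 + 1/20 + 1/4 = 17/20.
E[T | T >= 0] = [0·1/5 + 3·1/4 + 5·1/10 + 6·1/20 + 8·1/4] / (17/20)
 = 71/20 / (17/20)
 = 71/17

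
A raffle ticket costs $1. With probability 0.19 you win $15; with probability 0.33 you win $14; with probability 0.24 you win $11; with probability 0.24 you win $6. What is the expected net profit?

10.55

E[payout] = 15·0.19 + 14·0.33 + 11·0.24 + 6·0.24
 = 2.85 + 4.62 + 2.64 + 1.44
 = 11.55
Net = 11.55 - 1 = 10.55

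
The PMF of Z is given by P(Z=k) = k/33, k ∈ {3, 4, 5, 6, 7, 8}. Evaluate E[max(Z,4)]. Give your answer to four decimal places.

E[max(Z,4)] = Σ max(z,4)·P(Z=z)
 = 4·1/11 + 4·4/33 + 5·5/33 + 6·2/11 + 7·7/33 + 8·8/33
 = 4/11 + 16/33 + 25/33 + 12/11 + 49/33 + 64/33
 = 202/33

6.1212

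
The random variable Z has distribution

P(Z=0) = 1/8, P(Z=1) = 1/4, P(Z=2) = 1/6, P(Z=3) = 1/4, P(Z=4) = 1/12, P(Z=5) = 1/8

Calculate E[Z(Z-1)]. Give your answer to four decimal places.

5.3333

E[Z(Z-1)] = Σ z(z-1)·P(Z=z)
 = 0·1/8 + 0·1/4 + 2·1/6 + 6·1/4 + 12·1/12 + 20·1/8
 = 0 + 0 + 1/3 + 3/2 + 1 + 5/2
 = 16/3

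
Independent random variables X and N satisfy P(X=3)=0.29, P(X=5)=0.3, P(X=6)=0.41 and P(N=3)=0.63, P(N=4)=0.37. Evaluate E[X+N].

E[X+N] = Σ_x Σ_n (x+n) · P(X=x)P(N=n)
 = 6·0.1827 + 7·0.1073 + 8·0.189 + 9·0.111 + 9·0.2583 + 10·0.1517
 = 1.0962 + 0.7511 + 1.512 + 0.999 + 2.3247 + 1.517
 = 8.2

8.2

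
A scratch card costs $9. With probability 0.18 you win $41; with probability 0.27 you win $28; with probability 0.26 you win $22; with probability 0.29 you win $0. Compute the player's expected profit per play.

11.66

E[payout] = 41·0.18 + 28·0.27 + 22·0.26 + 0·0.29
 = 7.38 + 7.56 + 5.72 + 0
 = 20.66
Net = 20.66 - 9 = 11.66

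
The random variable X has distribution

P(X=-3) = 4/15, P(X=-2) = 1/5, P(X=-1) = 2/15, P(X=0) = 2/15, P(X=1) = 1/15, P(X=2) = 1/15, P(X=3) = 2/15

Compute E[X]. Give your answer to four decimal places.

E[X] = Σ x·P(X=x)
 = (-3)·4/15 + (-2)·1/5 + (-1)·2/15 + 0·2/15 + 1·1/15 + 2·1/15 + 3·2/15
 = (-4/5) + (-2/5) + (-2/15) + 0 + 1/15 + 2/15 + 2/5
 = -11/15

-0.7333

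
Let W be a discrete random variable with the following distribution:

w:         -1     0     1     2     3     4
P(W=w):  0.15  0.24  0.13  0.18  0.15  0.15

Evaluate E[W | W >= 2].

P(W >= 2) = 0.18 + 0.15 + 0.15 = 0.48.
E[W | W >= 2] = [2·0.18 + 3·0.15 + 4·0.15] / 0.48
 = 1.41 / 0.48
 = 47/16

2.9375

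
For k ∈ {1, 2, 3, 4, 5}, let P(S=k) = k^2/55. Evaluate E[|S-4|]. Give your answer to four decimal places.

E[|S-4|] = Σ |s-4|·P(S=s)
 = 3·1/55 + 2·4/55 + 1·9/55 + 0·16/55 + 1·5/11
 = 3/55 + 8/55 + 9/55 + 0 + 5/11
 = 9/11

0.8182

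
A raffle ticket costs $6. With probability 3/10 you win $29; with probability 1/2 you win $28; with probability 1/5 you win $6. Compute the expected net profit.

E[payout] = 29·3/10 + 28·1/2 + 6·1/5
 = 87/10 + 14 + 6/5
 = 239/10
Net = 239/10 - 6 = 179/10

17.9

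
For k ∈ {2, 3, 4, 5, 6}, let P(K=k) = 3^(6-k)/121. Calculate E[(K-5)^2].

E[(K-5)^2] = Σ (k-5)^2·P(K=k)
 = 9·81/121 + 4·27/121 + 1·9/121 + 0·3/121 + 1·1/121
 = 729/121 + 108/121 + 9/121 + 0 + 1/121
 = 7

7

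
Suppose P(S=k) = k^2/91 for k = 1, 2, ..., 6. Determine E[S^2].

E[S^2] = Σ s^2·P(S=s)
 = 1·1/91 + 4·4/91 + 9·9/91 + 16·16/91 + 25·25/91 + 36·36/91
 = 1/91 + 16/91 + 81/91 + 256/91 + 625/91 + 1296/91
 = 25

25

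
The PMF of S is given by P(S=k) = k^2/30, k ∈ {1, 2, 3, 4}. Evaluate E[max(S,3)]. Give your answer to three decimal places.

3.533

E[max(S,3)] = Σ max(s,3)·P(S=s)
 = 3·1/30 + 3·2/15 + 3·3/10 + 4·8/15
 = 1/10 + 2/5 + 9/10 + 32/15
 = 53/15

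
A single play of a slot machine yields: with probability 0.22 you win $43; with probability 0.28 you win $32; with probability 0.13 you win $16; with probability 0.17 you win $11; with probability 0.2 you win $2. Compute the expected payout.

E[payout] = 43·0.22 + 32·0.28 + 16·0.13 + 11·0.17 + 2·0.2
 = 9.46 + 8.96 + 2.08 + 1.87 + 0.4
 = 22.77

22.77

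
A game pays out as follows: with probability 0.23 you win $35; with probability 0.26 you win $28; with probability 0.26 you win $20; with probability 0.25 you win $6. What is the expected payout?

E[payout] = 35·0.23 + 28·0.26 + 20·0.26 + 6·0.25
 = 8.05 + 7.28 + 5.2 + 1.5
 = 22.03

22.03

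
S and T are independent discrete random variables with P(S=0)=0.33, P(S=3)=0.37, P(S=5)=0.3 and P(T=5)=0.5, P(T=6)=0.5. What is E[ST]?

14.355

E[ST] = Σ_s Σ_t st · P(S=s)P(T=t)
 = 0·0.165 + 0·0.165 + 15·0.185 + 18·0.185 + 25·0.15 + 30·0.15
 = 0 + 0 + 2.775 + 3.33 + 3.75 + 4.5
 = 14.355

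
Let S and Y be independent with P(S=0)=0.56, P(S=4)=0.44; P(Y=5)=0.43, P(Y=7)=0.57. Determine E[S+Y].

7.9

E[S+Y] = Σ_s Σ_y (s+y) · P(S=s)P(Y=y)
 = 5·0.2408 + 7·0.3192 + 9·0.1892 + 11·0.2508
 = 1.204 + 2.2344 + 1.7028 + 2.7588
 = 7.9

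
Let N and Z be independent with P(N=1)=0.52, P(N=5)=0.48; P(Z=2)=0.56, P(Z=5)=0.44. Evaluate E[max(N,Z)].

E[max(N,Z)] = Σ_n Σ_z max(n,z) · P(N=n)P(Z=z)
 = 2·0.2912 + 5·0.2288 + 5·0.2688 + 5·0.2112
 = 0.5824 + 1.144 + 1.344 + 1.056
 = 4.1264

4.1264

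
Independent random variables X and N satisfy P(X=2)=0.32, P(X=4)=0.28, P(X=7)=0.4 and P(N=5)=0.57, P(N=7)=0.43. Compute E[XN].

E[XN] = Σ_x Σ_n xn · P(X=x)P(N=n)
 = 10·0.1824 + 14·0.1376 + 20·0.1596 + 28·0.1204 + 35·0.228 + 49·0.172
 = 1.824 + 1.9264 + 3.192 + 3.3712 + 7.98 + 8.428
 = 26.7216

26.7216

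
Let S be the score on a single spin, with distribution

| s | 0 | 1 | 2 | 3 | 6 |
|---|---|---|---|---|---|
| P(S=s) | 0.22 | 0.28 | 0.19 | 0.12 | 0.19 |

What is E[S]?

2.16

E[S] = Σ s·P(S=s)
 = 0·0.22 + 1·0.28 + 2·0.19 + 3·0.12 + 6·0.19
 = 0 + 0.28 + 0.38 + 0.36 + 1.14
 = 2.16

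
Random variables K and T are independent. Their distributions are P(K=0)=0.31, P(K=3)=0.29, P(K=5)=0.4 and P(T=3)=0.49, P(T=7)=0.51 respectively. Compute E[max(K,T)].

E[max(K,T)] = Σ_k Σ_t max(k,t) · P(K=k)P(T=t)
 = 3·0.1519 + 7·0.1581 + 3·0.1421 + 7·0.1479 + 5·0.196 + 7·0.204
 = 0.4557 + 1.1067 + 0.4263 + 1.0353 + 0.98 + 1.428
 = 5.432

5.432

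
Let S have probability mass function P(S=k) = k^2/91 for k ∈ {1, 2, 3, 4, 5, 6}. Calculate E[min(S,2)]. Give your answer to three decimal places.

1.989

E[min(S,2)] = Σ min(s,2)·P(S=s)
 = 1·1/91 + 2·4/91 + 2·9/91 + 2·16/91 + 2·25/91 + 2·36/91
 = 1/91 + 8/91 + 18/91 + 32/91 + 50/91 + 72/91
 = 181/91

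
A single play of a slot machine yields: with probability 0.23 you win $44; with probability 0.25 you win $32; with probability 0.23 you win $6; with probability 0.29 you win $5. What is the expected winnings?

20.95

E[payout] = 44·0.23 + 32·0.25 + 6·0.23 + 5·0.29
 = 10.12 + 8 + 1.38 + 1.45
 = 20.95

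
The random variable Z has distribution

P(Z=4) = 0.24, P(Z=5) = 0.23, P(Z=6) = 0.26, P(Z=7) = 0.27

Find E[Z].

5.56

E[Z] = Σ z·P(Z=z)
 = 4·0.24 + 5·0.23 + 6·0.26 + 7·0.27
 = 0.96 + 1.15 + 1.56 + 1.89
 = 5.56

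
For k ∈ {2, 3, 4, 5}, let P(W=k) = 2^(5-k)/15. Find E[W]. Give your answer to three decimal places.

2.733

E[W] = Σ w·P(W=w)
 = 2·8/15 + 3·4/15 + 4·2/15 + 5·1/15
 = 16/15 + 4/5 + 8/15 + 1/3
 = 41/15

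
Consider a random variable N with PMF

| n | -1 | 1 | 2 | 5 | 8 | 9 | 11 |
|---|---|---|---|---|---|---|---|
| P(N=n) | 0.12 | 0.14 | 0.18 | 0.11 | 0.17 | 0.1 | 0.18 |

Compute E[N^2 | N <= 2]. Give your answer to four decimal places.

2.2273

P(N <= 2) = 0.12 + 0.14 + 0.18 = 0.44.
E[N^2 | N <= 2] = [1·0.12 + 1·0.14 + 4·0.18] / 0.44
 = 0.98 / 0.44
 = 49/22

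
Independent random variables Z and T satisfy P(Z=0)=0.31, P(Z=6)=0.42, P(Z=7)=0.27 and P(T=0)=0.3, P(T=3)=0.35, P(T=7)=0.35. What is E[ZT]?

15.435

E[ZT] = Σ_z Σ_t zt · P(Z=z)P(T=t)
 = 0·0.093 + 0·0.1085 + 0·0.1085 + 0·0.126 + 18·0.147 + 42·0.147 + 0·0.081 + 21·0.0945 + 49·0.0945
 = 0 + 0 + 0 + 0 + 2.646 + 6.174 + 0 + 1.9845 + 4.6305
 = 15.435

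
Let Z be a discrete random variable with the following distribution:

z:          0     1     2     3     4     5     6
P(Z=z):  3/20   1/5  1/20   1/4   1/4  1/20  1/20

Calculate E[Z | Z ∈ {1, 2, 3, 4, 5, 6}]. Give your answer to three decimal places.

3.059

P(Z ∈ {1, 2, 3, 4, 5, 6}) = 1/5 + 1/20 + 1/4 + 1/4 + 1/20 + 1/20 = 17/20.
E[Z | Z ∈ {1, 2, 3, 4, 5, 6}] = [1·1/5 + 2·1/20 + 3·1/4 + 4·1/4 + 5·1/20 + 6·1/20] / (17/20)
 = 13/5 / (17/20)
 = 52/17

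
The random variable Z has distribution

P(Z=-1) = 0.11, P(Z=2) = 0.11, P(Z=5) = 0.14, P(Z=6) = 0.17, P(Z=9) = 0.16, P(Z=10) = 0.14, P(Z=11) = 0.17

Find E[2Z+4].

17.08

E[2Z+4] = Σ (2z+4)·P(Z=z)
 = 2·0.11 + 8·0.11 + 14·0.14 + 16·0.17 + 22·0.16 + 24·0.14 + 26·0.17
 = 0.22 + 0.88 + 1.96 + 2.72 + 3.52 + 3.36 + 4.42
 = 17.08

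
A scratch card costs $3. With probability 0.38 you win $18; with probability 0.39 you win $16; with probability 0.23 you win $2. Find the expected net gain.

E[payout] = 18·0.38 + 16·0.39 + 2·0.23
 = 6.84 + 6.24 + 0.46
 = 13.54
Net = 13.54 - 3 = 10.54

10.54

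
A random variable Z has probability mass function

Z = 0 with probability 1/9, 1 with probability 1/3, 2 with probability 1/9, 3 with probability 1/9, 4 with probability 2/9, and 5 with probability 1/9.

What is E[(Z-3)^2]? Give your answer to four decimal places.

E[(Z-3)^2] = Σ (z-3)^2·P(Z=z)
 = 9·1/9 + 4·1/3 + 1·1/9 + 0·1/9 + 1·2/9 + 4·1/9
 = 1 + 4/3 + 1/9 + 0 + 2/9 + 4/9
 = 28/9

3.1111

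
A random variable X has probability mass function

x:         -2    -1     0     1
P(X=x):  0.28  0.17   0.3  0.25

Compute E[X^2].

E[X^2] = Σ x^2·P(X=x)
 = 4·0.28 + 1·0.17 + 0·0.3 + 1·0.25
 = 1.12 + 0.17 + 0 + 0.25
 = 1.54

1.54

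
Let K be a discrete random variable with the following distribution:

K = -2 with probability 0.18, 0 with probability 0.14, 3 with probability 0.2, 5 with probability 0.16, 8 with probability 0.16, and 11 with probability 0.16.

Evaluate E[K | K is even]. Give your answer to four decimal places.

P(K is even) = 0.18 + 0.14 + 0.16 = 0.48.
E[K | K is even] = [(-2)·0.18 + 0·0.14 + 8·0.16] / 0.48
 = 0.92 / 0.48
 = 23/12

1.9167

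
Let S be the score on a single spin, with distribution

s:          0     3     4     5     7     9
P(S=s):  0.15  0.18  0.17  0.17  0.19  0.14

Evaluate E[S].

E[S] = Σ s·P(S=s)
 = 0·0.15 + 3·0.18 + 4·0.17 + 5·0.17 + 7·0.19 + 9·0.14
 = 0 + 0.54 + 0.68 + 0.85 + 1.33 + 1.26
 = 4.66

4.66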